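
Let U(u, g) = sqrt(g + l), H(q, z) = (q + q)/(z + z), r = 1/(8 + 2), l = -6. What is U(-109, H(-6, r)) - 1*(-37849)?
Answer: 37849 + I*sqrt(66) ≈ 37849.0 + 8.124*I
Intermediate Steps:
r = 1/10 ≈ 0.10000
H(q, z) = q/z (H(q, z) = (2*q)/((2*z)) = (2*q)*(1/(2*z)) = q/z)
U(u, g) = sqrt(-6 + g) (U(u, g) = sqrt(g - 6) = sqrt(-6 + g))
U(-109, H(-6, r)) - 1*(-37849) = sqrt(-6 - 6/1/10) - 1*(-37849) = sqrt(-6 - 6*10) + 37849 = sqrt(-6 - 60) + 37849 = sqrt(-66) + 37849 = I*sqrt(66) + 37849 = 37849 + I*sqrt(66)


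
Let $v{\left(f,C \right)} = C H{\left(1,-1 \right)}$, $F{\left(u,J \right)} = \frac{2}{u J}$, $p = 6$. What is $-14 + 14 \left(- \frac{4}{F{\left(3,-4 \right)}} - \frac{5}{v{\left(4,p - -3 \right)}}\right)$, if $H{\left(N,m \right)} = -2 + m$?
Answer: $\frac{8764}{27} \approx 324.59$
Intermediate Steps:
$F{\left(u,J \right)} = \frac{2}{J u}$
$v{\left(f,C \right)} = - 3 C$ ($v{\left(f,C \right)} = C \left(-2 - 1\right) = C \left(-3\right) = - 3 C$)
$-14 + 14 \left(- \frac{4}{F{\left(3,-4 \right)}} - \frac{5}{v{\left(4,p - -3 \right)}}\right) = -14 + 14 \left(- \frac{4}{2 \frac{1}{-4} \cdot \frac{1}{3}} - \frac{5}{\left(-3\right) \left(6 - -3\right)}\right) = -14 + 14 \left(- \frac{4}{2 \left(- \frac{1}{4}\right) \frac{1}{3}} - \frac{5}{\left(-3\right) \left(6 + 3\right)}\right) = -14 + 14 \left(- \frac{4}{- \frac{1}{6}} - \frac{5}{\left(-3\right) 9}\right) = -14 + 14 \left(\left(-4\right) \left(-6\right) - \frac{5}{-27}\right) = -14 + 14 \left(24 - - \frac{5}{27}\right) = -14 + 14 \left(24 + \frac{5}{27}\right) = -14 + 14 \cdot \frac{653}{27} = -14 + \frac{9142}{27} = \frac{8764}{27}$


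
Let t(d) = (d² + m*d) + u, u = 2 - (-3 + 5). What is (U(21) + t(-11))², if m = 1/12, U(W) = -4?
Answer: 1940449/144 ≈ 13475.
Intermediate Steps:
u = 0 (u = 2 - 1*2 = 2 - 2 = 0)
m = 1/12 ≈ 0.083333
t(d) = d² + d/12 (t(d) = (d² + d/12) + 0 = d² + d/12)
(U(21) + t(-11))² = (-4 - 11*(1/12 - 11))² = (-4 - 11*(-131/12))² = (-4 + 1441/12)² = (1393/12)² = 1940449/144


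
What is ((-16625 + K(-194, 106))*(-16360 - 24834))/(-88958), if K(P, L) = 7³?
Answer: -335360354/44479 ≈ -7539.7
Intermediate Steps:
K(P, L) = 343
((-16625 + K(-194, 106))*(-16360 - 24834))/(-88958) = ((-16625 + 343)*(-16360 - 24834))/(-88958) = -16282*(-41194)*(-1/88958) = 670720708*(-1/88958) = -335360354/44479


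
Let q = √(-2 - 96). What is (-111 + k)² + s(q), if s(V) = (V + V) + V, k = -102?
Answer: 45369 + 21*I*√2 ≈ 45369.0 + 29.698*I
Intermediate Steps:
q = 7*I*√2 (q = √(-98) = 7*I*√2 ≈ 9.8995*I)
s(V) = 3*V (s(V) = 2*V + V = 3*V)
(-111 + k)² + s(q) = (-111 - 102)² + 3*(7*I*√2) = (-213)² + 21*I*√2 = 45369 + 21*I*√2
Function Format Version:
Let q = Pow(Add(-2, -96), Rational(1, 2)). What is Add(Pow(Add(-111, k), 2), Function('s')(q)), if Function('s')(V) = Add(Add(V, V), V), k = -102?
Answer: Add(45369, Mul(21, I, Pow(2, Rational(1, 2)))) ≈ Add(45369., Mul(29.698, I))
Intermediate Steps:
q = Mul(7, I, Pow(2, Rational(1, 2))) (q = Pow(-98, Rational(1, 2)) = Mul(7, I, Pow(2, Rational(1, 2))) ≈ Mul(9.8995, I))
Function('s')(V) = Mul(3, V) (Function('s')(V) = Add(Mul(2, V), V) = Mul(3, V))
Add(Pow(Add(-111, k), 2), Function('s')(q)) = Add(Pow(Add(-111, -102), 2), Mul(3, Mul(7, I, Pow(2, Rational(1, 2))))) = Add(Pow(-213, 2), Mul(21, I, Pow(2, Rational(1, 2)))) = Add(45369, Mul(21, I, Pow(2, Rational(1, 2))))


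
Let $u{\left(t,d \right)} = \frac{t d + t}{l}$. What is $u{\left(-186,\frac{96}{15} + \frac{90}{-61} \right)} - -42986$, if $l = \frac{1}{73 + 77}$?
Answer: $- \frac{7460914}{61} \approx -1.2231 \cdot 10^{5}$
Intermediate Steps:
$l = \frac{1}{150} \approx 0.0066667$
$u{\left(t,d \right)} = 150 t + 150 d t$ ($u{\left(t,d \right)} = \left(t d + t\right) \frac{1}{\frac{1}{150}} = \left(d t + t\right) 150 = \left(t + d t\right) 150 = 150 t + 150 d t$)
$u{\left(-186,\frac{96}{15} + \frac{90}{-61} \right)} - -42986 = 150 \left(-186\right) \left(1 + \left(\frac{96}{15} + \frac{90}{-61}\right)\right) - -42986 = 150 \left(-186\right) \left(1 + \left(96 \cdot \frac{1}{15} + 90 \left(- \frac{1}{61}\right)\right)\right) + 42986 = 150 \left(-186\right) \left(1 + \left(\frac{32}{5} - \frac{90}{61}\right)\right) + 42986 = 150 \left(-186\right) \left(1 + \frac{1502}{305}\right) + 42986 = 150 \left(-186\right) \frac{1807}{305} + 42986 = - \frac{10083060}{61} + 42986 = - \frac{7460914}{61}$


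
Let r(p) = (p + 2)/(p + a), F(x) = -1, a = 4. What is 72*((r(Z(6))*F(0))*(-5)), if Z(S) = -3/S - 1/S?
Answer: 144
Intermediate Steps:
Z(S) = -4/S
r(p) = (2 + p)/(4 + p) (r(p) = (p + 2)/(p + 4) = (2 + p)/(4 + p))
72*((r(Z(6))*F(0))*(-5)) = 72*((((2 - 4/6)/(4 - 4/6))*(-1))*(-5)) = 72*((((2 - 4*⅙)/(4 - 4*⅙))*(-1))*(-5)) = 72*((((2 - ⅔)/(4 - ⅔))*(-1))*(-5)) = 72*((((4/3)/(10/3))*(-1))*(-5)) = 72*((((3/10)*(4/3))*(-1))*(-5)) = 72*(((⅖)*(-1))*(-5)) = 72*(-⅖*(-5)) = 72*2 = 144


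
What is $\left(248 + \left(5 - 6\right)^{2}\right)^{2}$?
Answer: $62001$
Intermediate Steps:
$\left(248 + \left(5 - 6\right)^{2}\right)^{2} = \left(248 + \left(-1\right)^{2}\right)^{2} = \left(248 + 1\right)^{2} = 249^{2} = 62001$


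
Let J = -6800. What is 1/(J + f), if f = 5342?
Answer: -1/1458 ≈ -0.00068587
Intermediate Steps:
1/(J + f) = 1/(-6800 + 5342) = 1/(-1458) = -1/1458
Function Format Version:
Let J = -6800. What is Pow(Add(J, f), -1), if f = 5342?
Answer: Rational(-1, 1458) ≈ -0.00068587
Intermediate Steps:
Pow(Add(J, f), -1) = Pow(Add(-6800, 5342), -1) = Pow(-1458, -1) = Rational(-1, 1458)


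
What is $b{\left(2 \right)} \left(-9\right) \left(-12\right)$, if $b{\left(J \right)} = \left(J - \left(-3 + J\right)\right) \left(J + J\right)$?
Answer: $1296$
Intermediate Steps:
$b{\left(J \right)} = 6 J$ ($b{\left(J \right)} = 3 \cdot 2 J = 6 J$)
$b{\left(2 \right)} \left(-9\right) \left(-12\right) = 6 \cdot 2 \left(-9\right) \left(-12\right) = 12 \left(-9\right) \left(-12\right) = \left(-108\right) \left(-12\right) = 1296$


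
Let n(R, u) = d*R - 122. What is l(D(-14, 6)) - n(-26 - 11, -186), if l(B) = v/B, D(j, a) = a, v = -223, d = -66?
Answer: -14143/6 ≈ -2357.2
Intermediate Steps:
l(B) = -223/B
n(R, u) = -122 - 66*R (n(R, u) = -66*R - 122 = -122 - 66*R)
l(D(-14, 6)) - n(-26 - 11, -186) = -223/6 - (-122 - 66*(-26 - 11)) = -223*⅙ - (-122 - 66*(-37)) = -223/6 - (-122 + 2442) = -223/6 - 1*2320 = -223/6 - 2320 = -14143/6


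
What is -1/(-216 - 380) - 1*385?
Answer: -229459/596 ≈ -385.00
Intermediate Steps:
-1/(-216 - 380) - 1*385 = -1/(-596) - 385 = -1*(-1/596) - 385 = 1/596 - 385 = -229459/596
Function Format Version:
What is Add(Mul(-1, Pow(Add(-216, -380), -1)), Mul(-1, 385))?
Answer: Rational(-229459, 596) ≈ -385.00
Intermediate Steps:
Add(Mul(-1, Pow(Add(-216, -380), -1)), Mul(-1, 385)) = Add(Mul(-1, Pow(-596, -1)), -385) = Add(Mul(-1, Rational(-1, 596)), -385) = Add(Rational(1, 596), -385) = Rational(-229459, 596)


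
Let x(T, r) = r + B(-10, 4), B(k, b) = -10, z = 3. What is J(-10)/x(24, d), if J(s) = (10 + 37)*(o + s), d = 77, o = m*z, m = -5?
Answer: -1175/67 ≈ -17.537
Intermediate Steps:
o = -15 (o = -5*3 = -15)
x(T, r) = -10 + r (x(T, r) = r - 10 = -10 + r)
J(s) = -705 + 47*s (J(s) = (10 + 37)*(-15 + s) = 47*(-15 + s) = -705 + 47*s)
J(-10)/x(24, d) = (-705 + 47*(-10))/(-10 + 77) = (-705 - 470)/67 = -1175*1/67 = -1175/67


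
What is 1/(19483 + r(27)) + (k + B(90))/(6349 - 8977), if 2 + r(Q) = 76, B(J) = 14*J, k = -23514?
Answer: 24179117/2855322 ≈ 8.4681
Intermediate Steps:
r(Q) = 74 (r(Q) = -2 + 76 = 74)
1/(19483 + r(27)) + (k + B(90))/(6349 - 8977) = 1/(19483 + 74) + (-23514 + 14*90)/(6349 - 8977) = 1/19557 + (-23514 + 1260)/(-2628) = 1/19557 - 22254*(-1/2628) = 1/19557 + 3709/438 = 24179117/2855322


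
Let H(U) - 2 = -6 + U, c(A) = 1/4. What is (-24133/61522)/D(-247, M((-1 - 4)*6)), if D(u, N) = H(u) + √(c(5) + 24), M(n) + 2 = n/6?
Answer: 12114766/7748911227 + 24133*√97/7748911227 ≈ 0.0015941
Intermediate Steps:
c(A) = ¼
M(n) = -2 + n/6
H(U) = -4 + U (H(U) = 2 + (-6 + U) = -4 + U)
D(u, N) = -4 + u + √97/2 (D(u, N) = (-4 + u) + √(¼ + 24) = (-4 + u) + √(97/4) = (-4 + u) + √97/2 = -4 + u + √97/2)
(-24133/61522)/D(-247, M((-1 - 4)*6)) = (-24133/61522)/(-4 - 247 + √97/2) = (-24133*1/61522)/(-251 + √97/2) = -24133/(61522*(-251 + √97/2))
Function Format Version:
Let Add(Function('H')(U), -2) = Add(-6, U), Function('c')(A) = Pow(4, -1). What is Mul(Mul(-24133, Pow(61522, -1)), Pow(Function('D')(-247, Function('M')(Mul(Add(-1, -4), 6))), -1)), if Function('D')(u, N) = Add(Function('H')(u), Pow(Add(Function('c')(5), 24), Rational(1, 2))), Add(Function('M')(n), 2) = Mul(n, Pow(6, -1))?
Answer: Add(Rational(12114766, 7748911227), Mul(Rational(24133, 7748911227), Pow(97, Rational(1, 2)))) ≈ 0.0015941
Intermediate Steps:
Function('c')(A) = Rational(1, 4)
Function('M')(n) = Add(-2, Mul(Rational(1, 6), n)) (Function('M')(n) = Add(-2, Mul(n, Pow(6, -1))) = Add(-2, Mul(n, Rational(1, 6))) = Add(-2, Mul(Rational(1, 6), n)))
Function('H')(U) = Add(-4, U) (Function('H')(U) = Add(2, Add(-6, U)) = Add(-4, U))
Function('D')(u, N) = Add(-4, u, Mul(Rational(1, 2), Pow(97, Rational(1, 2)))) (Function('D')(u, N) = Add(Add(-4, u), Pow(Add(Rational(1, 4), 24), Rational(1, 2))) = Add(Add(-4, u), Pow(Rational(97, 4), Rational(1, 2))) = Add(Add(-4, u), Mul(Rational(1, 2), Pow(97, Rational(1, 2)))) = Add(-4, u, Mul(Rational(1, 2), Pow(97, Rational(1, 2)))))
Mul(Mul(-24133, Pow(61522, -1)), Pow(Function('D')(-247, Function('M')(Mul(Add(-1, -4), 6))), -1)) = Mul(Mul(-24133, Pow(61522, -1)), Pow(Add(-4, -247, Mul(Rational(1, 2), Pow(97, Rational(1, 2)))), -1)) = Mul(Mul(-24133, Rational(1, 61522)), Pow(Add(-251, Mul(Rational(1, 2), Pow(97, Rational(1, 2)))), -1)) = Mul(Rational(-24133, 61522), Pow(Add(-251, Mul(Rational(1, 2), Pow(97, Rational(1, 2)))), -1))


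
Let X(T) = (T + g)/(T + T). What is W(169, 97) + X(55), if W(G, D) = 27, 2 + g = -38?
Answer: 597/22 ≈ 27.136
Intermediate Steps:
g = -40 (g = -2 - 38 = -40)
X(T) = (-40 + T)/(2*T) (X(T) = (T - 40)/(T + T) = (-40 + T)/((2*T)) = (-40 + T)*(1/(2*T)) = (-40 + T)/(2*T))
W(169, 97) + X(55) = 27 + (½)*(-40 + 55)/55 = 27 + (½)*(1/55)*15 = 27 + 3/22 = 597/22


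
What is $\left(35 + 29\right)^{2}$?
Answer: $4096$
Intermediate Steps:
$\left(35 + 29\right)^{2} = 64^{2} = 4096$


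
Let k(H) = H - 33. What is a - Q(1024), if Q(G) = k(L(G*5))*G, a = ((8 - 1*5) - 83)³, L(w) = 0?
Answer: -478208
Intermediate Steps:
k(H) = -33 + H
a = -512000 (a = ((8 - 5) - 83)³ = (3 - 83)³ = (-80)³ = -512000)
Q(G) = -33*G (Q(G) = (-33 + 0)*G = -33*G)
a - Q(1024) = -512000 - (-33)*1024 = -512000 - 1*(-33792) = -512000 + 33792 = -478208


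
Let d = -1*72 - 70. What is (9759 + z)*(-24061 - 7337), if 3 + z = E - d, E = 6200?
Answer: -505445004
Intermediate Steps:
d = -142 (d = -72 - 70 = -142)
z = 6339 (z = -3 + (6200 - 1*(-142)) = -3 + (6200 + 142) = -3 + 6342 = 6339)
(9759 + z)*(-24061 - 7337) = (9759 + 6339)*(-24061 - 7337) = 16098*(-31398) = -505445004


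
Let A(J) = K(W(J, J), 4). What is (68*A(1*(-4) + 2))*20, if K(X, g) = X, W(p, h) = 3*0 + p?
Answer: -2720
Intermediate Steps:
W(p, h) = p (W(p, h) = 0 + p = p)
A(J) = J
(68*A(1*(-4) + 2))*20 = (68*(1*(-4) + 2))*20 = (68*(-4 + 2))*20 = (68*(-2))*20 = -136*20 = -2720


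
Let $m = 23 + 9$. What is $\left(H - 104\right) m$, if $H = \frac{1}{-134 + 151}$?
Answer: $- \frac{56544}{17} \approx -3326.1$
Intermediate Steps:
$m = 32$
$H = \frac{1}{17} \approx 0.058824$
$\left(H - 104\right) m = \left(\frac{1}{17} - 104\right) 32 = \left(- \frac{1767}{17}\right) 32 = - \frac{56544}{17}$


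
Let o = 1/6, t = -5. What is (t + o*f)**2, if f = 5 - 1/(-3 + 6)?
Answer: 1444/81 ≈ 17.827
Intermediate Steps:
f = 14/3 (f = 5 - 1/3 = 14/3 ≈ 4.6667)
o = 1/6 ≈ 0.16667
(t + o*f)**2 = (-5 + (1/6)*(14/3))**2 = (-5 + 7/9)**2 = (-38/9)**2 = 1444/81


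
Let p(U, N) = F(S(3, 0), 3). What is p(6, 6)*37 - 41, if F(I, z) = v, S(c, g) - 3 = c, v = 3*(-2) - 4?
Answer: -411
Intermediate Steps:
v = -10 (v = -6 - 4 = -10)
S(c, g) = 3 + c
F(I, z) = -10
p(U, N) = -10
p(6, 6)*37 - 41 = -10*37 - 41 = -370 - 41 = -411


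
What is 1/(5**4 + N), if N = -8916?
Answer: -1/8291 ≈ -0.00012061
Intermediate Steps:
1/(5**4 + N) = 1/(5**4 - 8916) = 1/(625 - 8916) = 1/(-8291) = -1/8291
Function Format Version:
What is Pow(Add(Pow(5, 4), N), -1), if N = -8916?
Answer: Rational(-1, 8291) ≈ -0.00012061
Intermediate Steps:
Pow(Add(Pow(5, 4), N), -1) = Pow(Add(Pow(5, 4), -8916), -1) = Pow(Add(625, -8916), -1) = Pow(-8291, -1) = Rational(-1, 8291)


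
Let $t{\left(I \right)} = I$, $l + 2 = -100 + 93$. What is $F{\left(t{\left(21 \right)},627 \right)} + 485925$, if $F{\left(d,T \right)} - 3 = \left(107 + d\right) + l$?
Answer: $486047$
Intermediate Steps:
$l = -9$ ($l = -2 + \left(-100 + 93\right) = -2 - 7 = -9$)
$F{\left(d,T \right)} = 101 + d$ ($F{\left(d,T \right)} = 3 + \left(\left(107 + d\right) - 9\right) = 3 + \left(98 + d\right) = 101 + d$)
$F{\left(t{\left(21 \right)},627 \right)} + 485925 = \left(101 + 21\right) + 485925 = 122 + 485925 = 486047$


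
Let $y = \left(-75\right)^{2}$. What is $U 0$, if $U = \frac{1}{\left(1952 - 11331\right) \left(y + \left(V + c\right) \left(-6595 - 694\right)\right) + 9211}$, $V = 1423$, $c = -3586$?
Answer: $0$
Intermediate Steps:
$y = 5625$
$U = - \frac{1}{147923065217}$ ($U = \frac{1}{\left(1952 - 11331\right) \left(5625 + \left(1423 - 3586\right) \left(-6595 - 694\right)\right) + 9211} = \frac{1}{- 9379 \left(5625 - -15766107\right) + 9211} = \frac{1}{- 9379 \left(5625 + 15766107\right) + 9211} = \frac{1}{\left(-9379\right) 15771732 + 9211} = \frac{1}{-147923074428 + 9211} = \frac{1}{-147923065217} = - \frac{1}{147923065217} \approx -6.7603 \cdot 10^{-12}$)
$U 0 = \left(- \frac{1}{147923065217}\right) 0 = 0$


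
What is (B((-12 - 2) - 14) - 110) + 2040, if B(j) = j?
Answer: 1902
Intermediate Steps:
(B((-12 - 2) - 14) - 110) + 2040 = (((-12 - 2) - 14) - 110) + 2040 = ((-14 - 14) - 110) + 2040 = (-28 - 110) + 2040 = -138 + 2040 = 1902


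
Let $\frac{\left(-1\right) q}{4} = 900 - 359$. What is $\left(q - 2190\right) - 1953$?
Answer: $-6307$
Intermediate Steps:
$q = -2164$ ($q = - 4 \left(900 - 359\right) = \left(-4\right) 541 = -2164$)
$\left(q - 2190\right) - 1953 = \left(-2164 - 2190\right) - 1953 = -4354 - 1953 = -6307$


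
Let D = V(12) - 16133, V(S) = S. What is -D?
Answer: 16121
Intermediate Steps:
D = -16121 (D = 12 - 16133 = -16121)
-D = -1*(-16121) = 16121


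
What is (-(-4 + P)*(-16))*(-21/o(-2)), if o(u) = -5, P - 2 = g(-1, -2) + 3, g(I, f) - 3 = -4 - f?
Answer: 672/5 ≈ 134.40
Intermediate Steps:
g(I, f) = -1 - f (g(I, f) = 3 + (-4 - f) = -1 - f)
P = 6 (P = 2 + ((-1 - 1*(-2)) + 3) = 2 + ((-1 + 2) + 3) = 2 + (1 + 3) = 2 + 4 = 6)
(-(-4 + P)*(-16))*(-21/o(-2)) = (-(-4 + 6)*(-16))*(-21/(-5)) = (-1*2*(-16))*(-21*(-⅕)) = -2*(-16)*(21/5) = 32*(21/5) = 672/5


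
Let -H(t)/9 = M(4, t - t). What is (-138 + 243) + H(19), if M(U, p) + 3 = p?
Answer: 132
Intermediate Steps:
M(U, p) = -3 + p
H(t) = 27 (H(t) = -9*(-3 + (t - t)) = -9*(-3 + 0) = -9*(-3) = 27)
(-138 + 243) + H(19) = (-138 + 243) + 27 = 105 + 27 = 132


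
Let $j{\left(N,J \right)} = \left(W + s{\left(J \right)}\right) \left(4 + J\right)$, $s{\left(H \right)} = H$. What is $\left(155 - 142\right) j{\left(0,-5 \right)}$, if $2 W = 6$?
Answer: $26$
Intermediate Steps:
$W = 3$ ($W = \frac{1}{2} \cdot 6 = 3$)
$j{\left(N,J \right)} = \left(3 + J\right) \left(4 + J\right)$
$\left(155 - 142\right) j{\left(0,-5 \right)} = \left(155 - 142\right) \left(12 + \left(-5\right)^{2} + 7 \left(-5\right)\right) = 13 \left(12 + 25 - 35\right) = 13 \cdot 2 = 26$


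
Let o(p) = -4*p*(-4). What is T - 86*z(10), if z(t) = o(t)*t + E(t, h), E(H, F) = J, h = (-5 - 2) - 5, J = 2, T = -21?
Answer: -137793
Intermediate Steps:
o(p) = 16*p
h = -12 (h = -7 - 5 = -12)
E(H, F) = 2
z(t) = 2 + 16*t² (z(t) = (16*t)*t + 2 = 16*t² + 2 = 2 + 16*t²)
T - 86*z(10) = -21 - 86*(2 + 16*10²) = -21 - 86*(2 + 16*100) = -21 - 86*(2 + 1600) = -21 - 86*1602 = -21 - 137772 = -137793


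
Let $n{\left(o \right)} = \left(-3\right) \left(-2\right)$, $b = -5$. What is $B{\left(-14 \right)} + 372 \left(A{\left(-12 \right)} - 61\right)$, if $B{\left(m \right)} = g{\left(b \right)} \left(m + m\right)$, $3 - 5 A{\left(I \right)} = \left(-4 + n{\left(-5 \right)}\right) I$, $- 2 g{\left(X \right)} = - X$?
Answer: $- \frac{103066}{5} \approx -20613.0$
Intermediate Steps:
$g{\left(X \right)} = \frac{X}{2}$ ($g{\left(X \right)} = - \frac{\left(-1\right) X}{2} = \frac{X}{2}$)
$n{\left(o \right)} = 6$
$A{\left(I \right)} = \frac{3}{5} - \frac{2 I}{5}$ ($A{\left(I \right)} = \frac{3}{5} - \frac{\left(-4 + 6\right) I}{5} = \frac{3}{5} - \frac{2 I}{5}$)
$B{\left(m \right)} = - 5 m$ ($B{\left(m \right)} = \frac{1}{2} \left(-5\right) \left(m + m\right) = - \frac{5 \cdot 2 m}{2} = - 5 m$)
$B{\left(-14 \right)} + 372 \left(A{\left(-12 \right)} - 61\right) = \left(-5\right) \left(-14\right) + 372 \left(\left(\frac{3}{5} - - \frac{24}{5}\right) - 61\right) = 70 + 372 \left(\left(\frac{3}{5} + \frac{24}{5}\right) - 61\right) = 70 + 372 \left(\frac{27}{5} - 61\right) = 70 + 372 \left(- \frac{278}{5}\right) = 70 - \frac{103416}{5} = - \frac{103066}{5}$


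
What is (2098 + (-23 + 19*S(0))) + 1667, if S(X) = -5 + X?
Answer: 3647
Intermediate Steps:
(2098 + (-23 + 19*S(0))) + 1667 = (2098 + (-23 + 19*(-5 + 0))) + 1667 = (2098 + (-23 + 19*(-5))) + 1667 = (2098 + (-23 - 95)) + 1667 = (2098 - 118) + 1667 = 1980 + 1667 = 3647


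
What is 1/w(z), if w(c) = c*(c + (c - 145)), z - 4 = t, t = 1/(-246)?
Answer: -15129/8282758 ≈ -0.0018266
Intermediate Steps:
t = -1/246 ≈ -0.0040650
z = 983/246 (z = 4 - 1/246 = 983/246 ≈ 3.9959)
w(c) = c*(-145 + 2*c) (w(c) = c*(c + (-145 + c)) = c*(-145 + 2*c))
1/w(z) = 1/(983*(-145 + 2*(983/246))/246) = 1/(983*(-145 + 983/123)/246) = 1/((983/246)*(-16852/123)) = 1/(-8282758/15129) = -15129/8282758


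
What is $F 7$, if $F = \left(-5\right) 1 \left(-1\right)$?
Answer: $35$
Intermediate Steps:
$F = 5$ ($F = \left(-5\right) \left(-1\right) = 5$)
$F 7 = 5 \cdot 7 = 35$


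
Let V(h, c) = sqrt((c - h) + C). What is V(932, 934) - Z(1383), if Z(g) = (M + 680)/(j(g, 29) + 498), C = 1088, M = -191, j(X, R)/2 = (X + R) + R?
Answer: -489/3380 + sqrt(1090) ≈ 32.870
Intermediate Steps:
j(X, R) = 2*X + 4*R (j(X, R) = 2*((X + R) + R) = 2*((R + X) + R) = 2*(X + 2*R) = 2*X + 4*R)
Z(g) = 489/(614 + 2*g) (Z(g) = (-191 + 680)/((2*g + 4*29) + 498) = 489/((2*g + 116) + 498) = 489/((116 + 2*g) + 498) = 489/(614 + 2*g))
V(h, c) = sqrt(1088 + c - h) (V(h, c) = sqrt((c - h) + 1088) = sqrt(1088 + c - h))
V(932, 934) - Z(1383) = sqrt(1088 + 934 - 1*932) - 489/(2*(307 + 1383)) = sqrt(1088 + 934 - 932) - 489/(2*1690) = sqrt(1090) - 489/(2*1690) = sqrt(1090) - 1*489/3380 = sqrt(1090) - 489/3380 = -489/3380 + sqrt(1090)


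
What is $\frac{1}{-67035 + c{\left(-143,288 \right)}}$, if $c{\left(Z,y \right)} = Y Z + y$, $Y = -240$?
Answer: $- \frac{1}{32427} \approx -3.0838 \cdot 10^{-5}$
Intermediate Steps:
$c{\left(Z,y \right)} = y - 240 Z$ ($c{\left(Z,y \right)} = - 240 Z + y = y - 240 Z$)
$\frac{1}{-67035 + c{\left(-143,288 \right)}} = \frac{1}{-67035 + \left(288 - -34320\right)} = \frac{1}{-67035 + \left(288 + 34320\right)} = \frac{1}{-67035 + 34608} = \frac{1}{-32427} = - \frac{1}{32427}$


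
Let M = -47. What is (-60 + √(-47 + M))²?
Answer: (60 - I*√94)² ≈ 3506.0 - 1163.4*I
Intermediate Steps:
(-60 + √(-47 + M))² = (-60 + √(-47 - 47))² = (-60 + √(-94))² = (-60 + I*√94)²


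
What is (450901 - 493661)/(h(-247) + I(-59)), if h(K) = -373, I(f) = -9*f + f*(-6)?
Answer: -5345/64 ≈ -83.516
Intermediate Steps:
I(f) = -15*f (I(f) = -9*f - 6*f = -15*f)
(450901 - 493661)/(h(-247) + I(-59)) = (450901 - 493661)/(-373 - 15*(-59)) = -42760/(-373 + 885) = -42760/512 = -42760*1/512 = -5345/64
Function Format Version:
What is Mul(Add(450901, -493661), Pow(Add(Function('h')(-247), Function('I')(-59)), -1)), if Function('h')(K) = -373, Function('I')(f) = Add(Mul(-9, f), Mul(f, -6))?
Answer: Rational(-5345, 64) ≈ -83.516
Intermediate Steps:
Function('I')(f) = Mul(-15, f) (Function('I')(f) = Add(Mul(-9, f), Mul(-6, f)) = Mul(-15, f))
Mul(Add(450901, -493661), Pow(Add(Function('h')(-247), Function('I')(-59)), -1)) = Mul(Add(450901, -493661), Pow(Add(-373, Mul(-15, -59)), -1)) = Mul(-42760, Pow(Add(-373, 885), -1)) = Mul(-42760, Pow(512, -1)) = Mul(-42760, Rational(1, 512)) = Rational(-5345, 64)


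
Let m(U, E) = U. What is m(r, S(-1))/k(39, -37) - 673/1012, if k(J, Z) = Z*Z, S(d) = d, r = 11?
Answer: -910205/1385428 ≈ -0.65698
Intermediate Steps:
k(J, Z) = Z²
m(r, S(-1))/k(39, -37) - 673/1012 = 11/((-37)²) - 673/1012 = 11/1369 - 673*1/1012 = 11*(1/1369) - 673/1012 = 11/1369 - 673/1012 = -910205/1385428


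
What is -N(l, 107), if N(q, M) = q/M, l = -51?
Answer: 51/107 ≈ 0.47664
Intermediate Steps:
-N(l, 107) = -(-51)/107 = -1*(-51/107) = 51/107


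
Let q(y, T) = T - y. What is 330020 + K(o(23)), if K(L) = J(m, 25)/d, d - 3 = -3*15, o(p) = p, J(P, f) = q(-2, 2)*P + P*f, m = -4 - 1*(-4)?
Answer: 330020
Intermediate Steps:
m = 0 (m = -4 + 4 = 0)
J(P, f) = 4*P + P*f (J(P, f) = (2 - 1*(-2))*P + P*f = (2 + 2)*P + P*f = 4*P + P*f)
d = -42 (d = 3 - 3*15 = 3 - 45 = -42)
K(L) = 0 (K(L) = (0*(4 + 25))/(-42) = (0*29)*(-1/42) = 0*(-1/42) = 0)
330020 + K(o(23)) = 330020 + 0 = 330020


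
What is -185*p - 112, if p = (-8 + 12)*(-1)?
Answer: 628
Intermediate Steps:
p = -4 (p = 4*(-1) = -4)
-185*p - 112 = -185*(-4) - 112 = 740 - 112 = 628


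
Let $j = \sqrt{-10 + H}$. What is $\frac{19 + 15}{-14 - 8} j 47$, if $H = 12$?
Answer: $- \frac{799 \sqrt{2}}{11} \approx -102.72$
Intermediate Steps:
$j = \sqrt{2}$ ($j = \sqrt{-10 + 12} = \sqrt{2} \approx 1.4142$)
$\frac{19 + 15}{-14 - 8} j 47 = \frac{19 + 15}{-14 - 8} \sqrt{2} \cdot 47 = \frac{34}{-22} \sqrt{2} \cdot 47 = 34 \left(- \frac{1}{22}\right) \sqrt{2} \cdot 47 = - \frac{17 \sqrt{2}}{11} \cdot 47 = - \frac{799 \sqrt{2}}{11}$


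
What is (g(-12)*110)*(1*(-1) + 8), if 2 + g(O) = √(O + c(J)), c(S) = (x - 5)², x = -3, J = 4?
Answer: -1540 + 1540*√13 ≈ 4012.6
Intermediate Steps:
c(S) = 64 (c(S) = (-3 - 5)² = (-8)² = 64)
g(O) = -2 + √(64 + O) (g(O) = -2 + √(O + 64) = -2 + √(64 + O))
(g(-12)*110)*(1*(-1) + 8) = ((-2 + √(64 - 12))*110)*(1*(-1) + 8) = ((-2 + √52)*110)*(-1 + 8) = ((-2 + 2*√13)*110)*7 = (-220 + 220*√13)*7 = -1540 + 1540*√13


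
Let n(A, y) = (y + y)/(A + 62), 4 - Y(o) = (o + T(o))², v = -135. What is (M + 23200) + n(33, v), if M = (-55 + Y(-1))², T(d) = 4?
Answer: 509146/19 ≈ 26797.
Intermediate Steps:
Y(o) = 4 - (4 + o)² (Y(o) = 4 - (o + 4)² = 4 - (4 + o)²)
M = 3600 (M = (-55 + (4 - (4 - 1)²))² = (-55 + (4 - 1*3²))² = (-55 + (4 - 1*9))² = (-55 + (4 - 9))² = (-55 - 5)² = (-60)² = 3600)
n(A, y) = 2*y/(62 + A) (n(A, y) = (2*y)/(62 + A) = 2*y/(62 + A))
(M + 23200) + n(33, v) = (3600 + 23200) + 2*(-135)/(62 + 33) = 26800 + 2*(-135)/95 = 26800 + 2*(-135)*(1/95) = 26800 - 54/19 = 509146/19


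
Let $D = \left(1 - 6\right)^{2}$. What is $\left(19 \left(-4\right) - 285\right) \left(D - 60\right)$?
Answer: $12635$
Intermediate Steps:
$D = 25$ ($D = \left(-5\right)^{2} = 25$)
$\left(19 \left(-4\right) - 285\right) \left(D - 60\right) = \left(19 \left(-4\right) - 285\right) \left(25 - 60\right) = \left(-76 - 285\right) \left(-35\right) = \left(-361\right) \left(-35\right) = 12635$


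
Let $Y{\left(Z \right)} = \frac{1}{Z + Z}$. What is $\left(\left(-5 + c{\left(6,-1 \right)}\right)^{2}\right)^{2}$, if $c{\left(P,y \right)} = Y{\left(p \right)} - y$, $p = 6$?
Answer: $\frac{4879681}{20736} \approx 235.32$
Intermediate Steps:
$Y{\left(Z \right)} = \frac{1}{2 Z}$
$c{\left(P,y \right)} = \frac{1}{12} - y$ ($c{\left(P,y \right)} = \frac{1}{2 \cdot 6} - y = \frac{1}{2} \cdot \frac{1}{6} - y = \frac{1}{12} - y$)
$\left(\left(-5 + c{\left(6,-1 \right)}\right)^{2}\right)^{2} = \left(\left(-5 + \left(\frac{1}{12} - -1\right)\right)^{2}\right)^{2} = \left(\left(-5 + \left(\frac{1}{12} + 1\right)\right)^{2}\right)^{2} = \left(\left(-5 + \frac{13}{12}\right)^{2}\right)^{2} = \left(\left(- \frac{47}{12}\right)^{2}\right)^{2} = \left(\frac{2209}{144}\right)^{2} = \frac{4879681}{20736}$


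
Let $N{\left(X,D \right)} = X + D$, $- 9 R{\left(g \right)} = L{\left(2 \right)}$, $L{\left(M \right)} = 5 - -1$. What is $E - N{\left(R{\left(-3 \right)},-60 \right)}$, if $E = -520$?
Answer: $- \frac{1378}{3} \approx -459.33$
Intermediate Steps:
$L{\left(M \right)} = 6$ ($L{\left(M \right)} = 5 + 1 = 6$)
$R{\left(g \right)} = - \frac{2}{3}$ ($R{\left(g \right)} = \left(- \frac{1}{9}\right) 6 = - \frac{2}{3}$)
$N{\left(X,D \right)} = D + X$
$E - N{\left(R{\left(-3 \right)},-60 \right)} = -520 - \left(-60 - \frac{2}{3}\right) = -520 - - \frac{182}{3} = -520 + \frac{182}{3} = - \frac{1378}{3}$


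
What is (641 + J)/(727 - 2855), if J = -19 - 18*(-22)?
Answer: -509/1064 ≈ -0.47838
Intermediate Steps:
J = 377 (J = -19 + 396 = 377)
(641 + J)/(727 - 2855) = (641 + 377)/(727 - 2855) = 1018/(-2128) = 1018*(-1/2128) = -509/1064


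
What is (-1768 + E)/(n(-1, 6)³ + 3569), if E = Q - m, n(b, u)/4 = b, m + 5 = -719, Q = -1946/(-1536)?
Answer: -800819/2691840 ≈ -0.29750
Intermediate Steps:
Q = 973/768 (Q = -1946*(-1/1536) = 973/768 ≈ 1.2669)
m = -724 (m = -5 - 719 = -724)
n(b, u) = 4*b
E = 557005/768 (E = 973/768 - 1*(-724) = 973/768 + 724 = 557005/768 ≈ 725.27)
(-1768 + E)/(n(-1, 6)³ + 3569) = (-1768 + 557005/768)/((4*(-1))³ + 3569) = -800819/(768*((-4)³ + 3569)) = -800819/(768*(-64 + 3569)) = -800819/768/3505 = -800819/768*1/3505 = -800819/2691840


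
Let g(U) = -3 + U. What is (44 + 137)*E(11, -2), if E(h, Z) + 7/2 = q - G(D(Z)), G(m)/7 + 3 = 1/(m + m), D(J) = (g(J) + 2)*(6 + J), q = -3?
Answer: 64255/24 ≈ 2677.3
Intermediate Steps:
D(J) = (-1 + J)*(6 + J) (D(J) = ((-3 + J) + 2)*(6 + J) = (-1 + J)*(6 + J))
G(m) = -21 + 7/(2*m) (G(m) = -21 + 7/(m + m) = -21 + 7/((2*m)) = -21 + 7*(1/(2*m)) = -21 + 7/(2*m))
E(h, Z) = 29/2 - 7/(2*(-6 + Z**2 + 5*Z)) (E(h, Z) = -7/2 + (-3 - (-21 + 7/(2*(-6 + Z**2 + 5*Z)))) = -7/2 + (-3 + (21 - 7/(2*(-6 + Z**2 + 5*Z)))) = -7/2 + (18 - 7/(2*(-6 + Z**2 + 5*Z))) = 29/2 - 7/(2*(-6 + Z**2 + 5*Z)))
(44 + 137)*E(11, -2) = (44 + 137)*((-181 + 29*(-2)**2 + 145*(-2))/(2*(-6 + (-2)**2 + 5*(-2)))) = 181*((-181 + 29*4 - 290)/(2*(-6 + 4 - 10))) = 181*((1/2)*(-181 + 116 - 290)/(-12)) = 181*((1/2)*(-1/12)*(-355)) = 181*(355/24) = 64255/24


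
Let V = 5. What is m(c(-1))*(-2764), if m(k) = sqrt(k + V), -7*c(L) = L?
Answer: -16584*sqrt(7)/7 ≈ -6268.2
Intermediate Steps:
c(L) = -L/7
m(k) = sqrt(5 + k) (m(k) = sqrt(k + 5) = sqrt(5 + k))
m(c(-1))*(-2764) = sqrt(5 - 1/7*(-1))*(-2764) = sqrt(5 + 1/7)*(-2764) = sqrt(36/7)*(-2764) = (6*sqrt(7)/7)*(-2764) = -16584*sqrt(7)/7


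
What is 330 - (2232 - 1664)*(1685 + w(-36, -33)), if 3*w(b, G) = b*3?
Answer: -936302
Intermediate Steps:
w(b, G) = b (w(b, G) = (b*3)/3 = (3*b)/3 = b)
330 - (2232 - 1664)*(1685 + w(-36, -33)) = 330 - (2232 - 1664)*(1685 - 36) = 330 - 568*1649 = 330 - 1*936632 = 330 - 936632 = -936302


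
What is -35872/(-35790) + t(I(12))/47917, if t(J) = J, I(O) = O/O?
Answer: 859457207/857474715 ≈ 1.0023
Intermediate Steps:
I(O) = 1
-35872/(-35790) + t(I(12))/47917 = -35872/(-35790) + 1/47917 = -35872*(-1/35790) + 1*(1/47917) = 17936/17895 + 1/47917 = 859457207/857474715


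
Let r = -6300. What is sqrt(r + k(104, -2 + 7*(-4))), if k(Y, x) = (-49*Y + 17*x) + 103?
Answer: I*sqrt(11803) ≈ 108.64*I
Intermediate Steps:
k(Y, x) = 103 - 49*Y + 17*x
sqrt(r + k(104, -2 + 7*(-4))) = sqrt(-6300 + (103 - 49*104 + 17*(-2 + 7*(-4)))) = sqrt(-6300 + (103 - 5096 + 17*(-2 - 28))) = sqrt(-6300 + (103 - 5096 + 17*(-30))) = sqrt(-6300 + (103 - 5096 - 510)) = sqrt(-6300 - 5503) = sqrt(-11803) = I*sqrt(11803)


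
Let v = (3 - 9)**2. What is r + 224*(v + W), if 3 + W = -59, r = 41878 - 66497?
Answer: -30443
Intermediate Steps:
r = -24619
W = -62 (W = -3 - 59 = -62)
v = 36 (v = (-6)**2 = 36)
r + 224*(v + W) = -24619 + 224*(36 - 62) = -24619 + 224*(-26) = -24619 - 5824 = -30443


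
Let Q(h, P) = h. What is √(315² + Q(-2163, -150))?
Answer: √97062 ≈ 311.55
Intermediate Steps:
√(315² + Q(-2163, -150)) = √(315² - 2163) = √(99225 - 2163) = √97062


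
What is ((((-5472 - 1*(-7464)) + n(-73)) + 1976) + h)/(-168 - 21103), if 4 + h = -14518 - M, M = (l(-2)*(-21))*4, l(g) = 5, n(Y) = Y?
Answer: 10207/21271 ≈ 0.47986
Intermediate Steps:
M = -420 (M = (5*(-21))*4 = -105*4 = -420)
h = -14102 (h = -4 + (-14518 - 1*(-420)) = -4 + (-14518 + 420) = -4 - 14098 = -14102)
((((-5472 - 1*(-7464)) + n(-73)) + 1976) + h)/(-168 - 21103) = ((((-5472 - 1*(-7464)) - 73) + 1976) - 14102)/(-168 - 21103) = ((((-5472 + 7464) - 73) + 1976) - 14102)/(-21271) = (((1992 - 73) + 1976) - 14102)*(-1/21271) = ((1919 + 1976) - 14102)*(-1/21271) = (3895 - 14102)*(-1/21271) = -10207*(-1/21271) = 10207/21271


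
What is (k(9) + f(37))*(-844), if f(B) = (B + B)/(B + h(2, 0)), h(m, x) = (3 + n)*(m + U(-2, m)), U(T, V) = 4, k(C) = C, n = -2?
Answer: -389084/43 ≈ -9048.5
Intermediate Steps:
h(m, x) = 4 + m (h(m, x) = (3 - 2)*(m + 4) = 1*(4 + m) = 4 + m)
f(B) = 2*B/(6 + B) (f(B) = (B + B)/(B + (4 + 2)) = (2*B)/(B + 6) = (2*B)/(6 + B) = 2*B/(6 + B))
(k(9) + f(37))*(-844) = (9 + 2*37/(6 + 37))*(-844) = (9 + 2*37/43)*(-844) = (9 + 2*37*(1/43))*(-844) = (9 + 74/43)*(-844) = (461/43)*(-844) = -389084/43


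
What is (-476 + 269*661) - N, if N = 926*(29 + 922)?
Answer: -703293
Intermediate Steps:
N = 880626 (N = 926*951 = 880626)
(-476 + 269*661) - N = (-476 + 269*661) - 1*880626 = (-476 + 177809) - 880626 = 177333 - 880626 = -703293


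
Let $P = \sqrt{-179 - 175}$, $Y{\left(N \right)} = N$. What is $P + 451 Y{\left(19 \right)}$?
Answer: $8569 + i \sqrt{354} \approx 8569.0 + 18.815 i$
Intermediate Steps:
$P = i \sqrt{354}$ ($P = \sqrt{-354} = i \sqrt{354} \approx 18.815 i$)
$P + 451 Y{\left(19 \right)} = i \sqrt{354} + 451 \cdot 19 = i \sqrt{354} + 8569 = 8569 + i \sqrt{354}$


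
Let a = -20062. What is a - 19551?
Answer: -39613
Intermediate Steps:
a - 19551 = -20062 - 19551 = -39613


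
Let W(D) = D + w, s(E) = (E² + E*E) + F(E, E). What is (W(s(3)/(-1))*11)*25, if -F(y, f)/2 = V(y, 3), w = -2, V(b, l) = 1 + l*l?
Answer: 0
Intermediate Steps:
V(b, l) = 1 + l²
F(y, f) = -20 (F(y, f) = -2*(1 + 3²) = -2*(1 + 9) = -2*10 = -20)
s(E) = -20 + 2*E² (s(E) = (E² + E*E) - 20 = (E² + E²) - 20 = 2*E² - 20 = -20 + 2*E²)
W(D) = -2 + D (W(D) = D - 2 = -2 + D)
(W(s(3)/(-1))*11)*25 = ((-2 + (-20 + 2*3²)/(-1))*11)*25 = ((-2 + (-20 + 2*9)*(-1))*11)*25 = ((-2 + (-20 + 18)*(-1))*11)*25 = ((-2 - 2*(-1))*11)*25 = ((-2 + 2)*11)*25 = (0*11)*25 = 0*25 = 0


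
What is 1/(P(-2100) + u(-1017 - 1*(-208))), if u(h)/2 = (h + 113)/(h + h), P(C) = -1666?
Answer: -809/1347098 ≈ -0.00060055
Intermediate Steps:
u(h) = (113 + h)/h (u(h) = 2*((h + 113)/(h + h)) = 2*((113 + h)/((2*h))) = 2*((113 + h)*(1/(2*h))) = 2*((113 + h)/(2*h)) = (113 + h)/h)
1/(P(-2100) + u(-1017 - 1*(-208))) = 1/(-1666 + (113 + (-1017 - 1*(-208)))/(-1017 - 1*(-208))) = 1/(-1666 + (113 + (-1017 + 208))/(-1017 + 208)) = 1/(-1666 + (113 - 809)/(-809)) = 1/(-1666 - 1/809*(-696)) = 1/(-1666 + 696/809) = 1/(-1347098/809) = -809/1347098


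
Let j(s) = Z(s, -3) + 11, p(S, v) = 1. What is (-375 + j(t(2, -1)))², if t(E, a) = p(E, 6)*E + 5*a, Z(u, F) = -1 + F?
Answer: 135424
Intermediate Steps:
t(E, a) = E + 5*a (t(E, a) = 1*E + 5*a = E + 5*a)
j(s) = 7 (j(s) = (-1 - 3) + 11 = -4 + 11 = 7)
(-375 + j(t(2, -1)))² = (-375 + 7)² = (-368)² = 135424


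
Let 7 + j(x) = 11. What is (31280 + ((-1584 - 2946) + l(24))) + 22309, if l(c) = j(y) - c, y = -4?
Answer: 49039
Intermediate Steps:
j(x) = 4 (j(x) = -7 + 11 = 4)
l(c) = 4 - c
(31280 + ((-1584 - 2946) + l(24))) + 22309 = (31280 + ((-1584 - 2946) + (4 - 1*24))) + 22309 = (31280 + (-4530 + (4 - 24))) + 22309 = (31280 + (-4530 - 20)) + 22309 = (31280 - 4550) + 22309 = 26730 + 22309 = 49039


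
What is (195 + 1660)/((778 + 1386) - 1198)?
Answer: 265/138 ≈ 1.9203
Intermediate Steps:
(195 + 1660)/((778 + 1386) - 1198) = 1855/(2164 - 1198) = 1855/966 = 1855*(1/966) = 265/138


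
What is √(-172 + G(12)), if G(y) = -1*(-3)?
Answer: 13*I ≈ 13.0*I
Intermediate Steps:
G(y) = 3
√(-172 + G(12)) = √(-172 + 3) = √(-169) = 13*I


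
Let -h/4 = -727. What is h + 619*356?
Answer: 223272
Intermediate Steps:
h = 2908 (h = -4*(-727) = 2908)
h + 619*356 = 2908 + 619*356 = 2908 + 220364 = 223272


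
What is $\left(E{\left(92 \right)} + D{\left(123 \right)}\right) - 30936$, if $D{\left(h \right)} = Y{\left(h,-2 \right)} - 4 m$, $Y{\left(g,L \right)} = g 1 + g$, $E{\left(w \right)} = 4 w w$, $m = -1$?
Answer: $3170$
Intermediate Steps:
$E{\left(w \right)} = 4 w^{2}$
$Y{\left(g,L \right)} = 2 g$ ($Y{\left(g,L \right)} = g + g = 2 g$)
$D{\left(h \right)} = 4 + 2 h$ ($D{\left(h \right)} = 2 h - -4 = 2 h + 4 = 4 + 2 h$)
$\left(E{\left(92 \right)} + D{\left(123 \right)}\right) - 30936 = \left(4 \cdot 92^{2} + \left(4 + 2 \cdot 123\right)\right) - 30936 = \left(4 \cdot 8464 + \left(4 + 246\right)\right) - 30936 = \left(33856 + 250\right) - 30936 = 34106 - 30936 = 3170$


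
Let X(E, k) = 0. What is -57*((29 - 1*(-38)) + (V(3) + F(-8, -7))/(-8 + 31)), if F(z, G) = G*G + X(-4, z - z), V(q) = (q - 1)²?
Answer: -90858/23 ≈ -3950.3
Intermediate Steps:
V(q) = (-1 + q)²
F(z, G) = G² (F(z, G) = G*G + 0 = G² + 0 = G²)
-57*((29 - 1*(-38)) + (V(3) + F(-8, -7))/(-8 + 31)) = -57*((29 - 1*(-38)) + ((-1 + 3)² + (-7)²)/(-8 + 31)) = -57*((29 + 38) + (2² + 49)/23) = -57*(67 + (4 + 49)*(1/23)) = -57*(67 + 53*(1/23)) = -57*(67 + 53/23) = -57*1594/23 = -90858/23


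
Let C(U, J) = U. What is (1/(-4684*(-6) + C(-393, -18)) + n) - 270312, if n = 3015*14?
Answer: -6320934521/27711 ≈ -2.2810e+5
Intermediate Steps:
n = 42210
(1/(-4684*(-6) + C(-393, -18)) + n) - 270312 = (1/(-4684*(-6) - 393) + 42210) - 270312 = (1/(28104 - 393) + 42210) - 270312 = (1/27711 + 42210) - 270312 = 1169681311/27711 - 270312 = -6320934521/27711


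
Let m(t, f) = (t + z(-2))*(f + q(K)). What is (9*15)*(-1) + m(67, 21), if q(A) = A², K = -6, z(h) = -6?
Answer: 3342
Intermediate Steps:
m(t, f) = (-6 + t)*(36 + f) (m(t, f) = (t - 6)*(f + (-6)²) = (-6 + t)*(f + 36) = (-6 + t)*(36 + f))
(9*15)*(-1) + m(67, 21) = (9*15)*(-1) + (-216 - 6*21 + 36*67 + 21*67) = 135*(-1) + (-216 - 126 + 2412 + 1407) = -135 + 3477 = 3342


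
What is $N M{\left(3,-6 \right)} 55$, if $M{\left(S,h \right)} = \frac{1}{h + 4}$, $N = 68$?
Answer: $-1870$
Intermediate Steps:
$M{\left(S,h \right)} = \frac{1}{4 + h}$
$N M{\left(3,-6 \right)} 55 = \frac{68}{4 - 6} \cdot 55 = \frac{68}{-2} \cdot 55 = 68 \left(- \frac{1}{2}\right) 55 = \left(-34\right) 55 = -1870$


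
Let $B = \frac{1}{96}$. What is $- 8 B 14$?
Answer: $- \frac{7}{6} \approx -1.1667$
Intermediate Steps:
$B = \frac{1}{96} \approx 0.010417$
$- 8 B 14 = \left(-8\right) \frac{1}{96} \cdot 14 = \left(- \frac{1}{12}\right) 14 = - \frac{7}{6}$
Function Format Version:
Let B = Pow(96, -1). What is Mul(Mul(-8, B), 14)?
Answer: Rational(-7, 6) ≈ -1.1667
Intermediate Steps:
B = Rational(1, 96) ≈ 0.010417
Mul(Mul(-8, B), 14) = Mul(Mul(-8, Rational(1, 96)), 14) = Mul(Rational(-1, 12), 14) = Rational(-7, 6)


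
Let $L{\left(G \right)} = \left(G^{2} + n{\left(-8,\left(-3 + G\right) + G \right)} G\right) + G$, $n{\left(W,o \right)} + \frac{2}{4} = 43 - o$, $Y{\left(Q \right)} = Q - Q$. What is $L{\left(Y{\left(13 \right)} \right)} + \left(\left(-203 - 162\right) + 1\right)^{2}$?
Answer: $132496$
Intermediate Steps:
$Y{\left(Q \right)} = 0$
$n{\left(W,o \right)} = \frac{85}{2} - o$ ($n{\left(W,o \right)} = - \frac{1}{2} - \left(-43 + o\right) = \frac{85}{2} - o$)
$L{\left(G \right)} = G + G^{2} + G \left(\frac{91}{2} - 2 G\right)$ ($L{\left(G \right)} = \left(G^{2} + \left(\frac{85}{2} - \left(\left(-3 + G\right) + G\right)\right) G\right) + G = \left(G^{2} + \left(\frac{85}{2} - \left(-3 + 2 G\right)\right) G\right) + G = \left(G^{2} + \left(\frac{91}{2} - 2 G\right) G\right) + G = \left(G^{2} + G \left(\frac{91}{2} - 2 G\right)\right) + G = G + G^{2} + G \left(\frac{91}{2} - 2 G\right)$)
$L{\left(Y{\left(13 \right)} \right)} + \left(\left(-203 - 162\right) + 1\right)^{2} = \frac{1}{2} \cdot 0 \left(93 - 0\right) + \left(\left(-203 - 162\right) + 1\right)^{2} = \frac{1}{2} \cdot 0 \left(93 + 0\right) + \left(-365 + 1\right)^{2} = \frac{1}{2} \cdot 0 \cdot 93 + \left(-364\right)^{2} = 0 + 132496 = 132496$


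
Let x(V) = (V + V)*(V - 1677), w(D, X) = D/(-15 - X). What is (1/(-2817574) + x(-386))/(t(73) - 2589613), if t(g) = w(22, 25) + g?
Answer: -44873697850630/72962221256257 ≈ -0.61503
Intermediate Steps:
x(V) = 2*V*(-1677 + V) (x(V) = (2*V)*(-1677 + V) = 2*V*(-1677 + V))
t(g) = -11/20 + g (t(g) = -1*22/(15 + 25) + g = -1*22/40 + g = -1*22*1/40 + g = -11/20 + g)
(1/(-2817574) + x(-386))/(t(73) - 2589613) = (1/(-2817574) + 2*(-386)*(-1677 - 386))/((-11/20 + 73) - 2589613) = (-1/2817574 + 2*(-386)*(-2063))/(1449/20 - 2589613) = (-1/2817574 + 1592636)/(-51790811/20) = (4487369785063/2817574)*(-20/51790811) = -44873697850630/72962221256257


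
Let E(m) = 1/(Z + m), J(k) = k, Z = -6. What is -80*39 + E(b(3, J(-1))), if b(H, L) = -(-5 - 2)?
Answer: -3119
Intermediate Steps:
b(H, L) = 7 (b(H, L) = -1*(-7) = 7)
E(m) = 1/(-6 + m)
-80*39 + E(b(3, J(-1))) = -80*39 + 1/(-6 + 7) = -3120 + 1/1 = -3120 + 1 = -3119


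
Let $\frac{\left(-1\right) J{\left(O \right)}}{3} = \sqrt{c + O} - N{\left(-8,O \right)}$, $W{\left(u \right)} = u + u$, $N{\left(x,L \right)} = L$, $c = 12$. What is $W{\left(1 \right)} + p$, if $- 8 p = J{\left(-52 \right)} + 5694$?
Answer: $- \frac{2761}{4} + \frac{3 i \sqrt{10}}{4} \approx -690.25 + 2.3717 i$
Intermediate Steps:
$W{\left(u \right)} = 2 u$
$J{\left(O \right)} = - 3 \sqrt{12 + O} + 3 O$ ($J{\left(O \right)} = - 3 \left(\sqrt{12 + O} - O\right) = - 3 \sqrt{12 + O} + 3 O$)
$p = - \frac{2769}{4} + \frac{3 i \sqrt{10}}{4}$ ($p = - \frac{\left(- 3 \sqrt{12 - 52} + 3 \left(-52\right)\right) + 5694}{8} = - \frac{\left(- 3 \sqrt{-40} - 156\right) + 5694}{8} = - \frac{\left(- 3 \cdot 2 i \sqrt{10} - 156\right) + 5694}{8} = - \frac{\left(- 6 i \sqrt{10} - 156\right) + 5694}{8} = - \frac{\left(-156 - 6 i \sqrt{10}\right) + 5694}{8} = - \frac{5538 - 6 i \sqrt{10}}{8} = - \frac{2769}{4} + \frac{3 i \sqrt{10}}{4} \approx -692.25 + 2.3717 i$)
$W{\left(1 \right)} + p = 2 \cdot 1 - \left(\frac{2769}{4} - \frac{3 i \sqrt{10}}{4}\right) = 2 - \left(\frac{2769}{4} - \frac{3 i \sqrt{10}}{4}\right) = - \frac{2761}{4} + \frac{3 i \sqrt{10}}{4}$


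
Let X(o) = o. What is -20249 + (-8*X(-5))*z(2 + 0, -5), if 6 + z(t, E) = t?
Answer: -20409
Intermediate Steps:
z(t, E) = -6 + t
-20249 + (-8*X(-5))*z(2 + 0, -5) = -20249 + (-8*(-5))*(-6 + (2 + 0)) = -20249 + 40*(-6 + 2) = -20249 + 40*(-4) = -20249 - 160 = -20409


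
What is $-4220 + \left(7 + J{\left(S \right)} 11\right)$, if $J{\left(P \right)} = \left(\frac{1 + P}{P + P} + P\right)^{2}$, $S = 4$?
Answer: $- \frac{254573}{64} \approx -3977.7$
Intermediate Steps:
$J{\left(P \right)} = \left(P + \frac{1 + P}{2 P}\right)^{2}$ ($J{\left(P \right)} = \left(\frac{1 + P}{2 P} + P\right)^{2} = \left(P + \frac{1 + P}{2 P}\right)^{2}$)
$-4220 + \left(7 + J{\left(S \right)} 11\right) = -4220 + \left(7 + \frac{\left(1 + 4 + 2 \cdot 4^{2}\right)^{2}}{4 \cdot 16} \cdot 11\right) = -4220 + \left(7 + \frac{1}{4} \cdot \frac{1}{16} \left(1 + 4 + 2 \cdot 16\right)^{2} \cdot 11\right) = -4220 + \left(7 + \frac{1}{4} \cdot \frac{1}{16} \left(1 + 4 + 32\right)^{2} \cdot 11\right) = -4220 + \left(7 + \frac{1}{4} \cdot \frac{1}{16} \cdot 37^{2} \cdot 11\right) = -4220 + \left(7 + \frac{1}{4} \cdot \frac{1}{16} \cdot 1369 \cdot 11\right) = -4220 + \left(7 + \frac{1369}{64} \cdot 11\right) = -4220 + \left(7 + \frac{15059}{64}\right) = -4220 + \frac{15507}{64} = - \frac{254573}{64}$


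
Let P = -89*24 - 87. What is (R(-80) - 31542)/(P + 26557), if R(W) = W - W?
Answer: -15771/12167 ≈ -1.2962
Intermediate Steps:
R(W) = 0
P = -2223 (P = -2136 - 87 = -2223)
(R(-80) - 31542)/(P + 26557) = (0 - 31542)/(-2223 + 26557) = -31542/24334 = -31542*1/24334 = -15771/12167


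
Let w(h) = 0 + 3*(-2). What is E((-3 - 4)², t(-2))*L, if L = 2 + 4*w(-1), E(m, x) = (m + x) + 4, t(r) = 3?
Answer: -1232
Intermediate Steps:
w(h) = -6 (w(h) = 0 - 6 = -6)
E(m, x) = 4 + m + x
L = -22 (L = 2 + 4*(-6) = 2 - 24 = -22)
E((-3 - 4)², t(-2))*L = (4 + (-3 - 4)² + 3)*(-22) = (4 + (-7)² + 3)*(-22) = (4 + 49 + 3)*(-22) = 56*(-22) = -1232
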